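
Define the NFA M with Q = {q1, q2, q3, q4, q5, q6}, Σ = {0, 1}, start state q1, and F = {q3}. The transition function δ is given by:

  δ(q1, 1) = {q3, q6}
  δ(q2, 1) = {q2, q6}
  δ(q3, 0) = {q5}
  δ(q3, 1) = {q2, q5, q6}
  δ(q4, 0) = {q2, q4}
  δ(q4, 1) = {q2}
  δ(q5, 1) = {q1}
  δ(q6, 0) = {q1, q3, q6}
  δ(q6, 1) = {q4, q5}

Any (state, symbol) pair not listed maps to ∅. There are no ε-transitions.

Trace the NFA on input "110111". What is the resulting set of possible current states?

Start in {q1}.
Read '1': {q1} → {q3, q6}.
Read '1': {q3, q6} → {q2, q4, q5, q6}.
Read '0': {q2, q4, q5, q6} → {q1, q2, q3, q4, q6}.
Read '1': {q1, q2, q3, q4, q6} → {q2, q3, q4, q5, q6}.
Read '1': {q2, q3, q4, q5, q6} → {q1, q2, q4, q5, q6}.
Read '1': {q1, q2, q4, q5, q6} → {q1, q2, q3, q4, q5, q6}.

{q1, q2, q3, q4, q5, q6}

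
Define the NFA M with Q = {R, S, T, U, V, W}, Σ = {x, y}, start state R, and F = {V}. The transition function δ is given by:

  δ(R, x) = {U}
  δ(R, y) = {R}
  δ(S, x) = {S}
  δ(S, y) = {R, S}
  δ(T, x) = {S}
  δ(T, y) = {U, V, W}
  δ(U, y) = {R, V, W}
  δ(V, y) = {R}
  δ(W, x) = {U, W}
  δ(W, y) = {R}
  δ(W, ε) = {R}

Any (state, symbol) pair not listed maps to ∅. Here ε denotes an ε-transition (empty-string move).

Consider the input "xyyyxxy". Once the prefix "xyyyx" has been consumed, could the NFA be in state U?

Yes

Start in {R}.
Read 'x': R→{U}; now {U}.
Read 'y': U→{R, V, W}; now {R, V, W}.
Read 'y': R→{R}, V→{R}, W→{R}; now {R}.
Read 'y': R→{R}; now {R}.
Read 'x': R→{U}; now {U}.
State U is in {U}.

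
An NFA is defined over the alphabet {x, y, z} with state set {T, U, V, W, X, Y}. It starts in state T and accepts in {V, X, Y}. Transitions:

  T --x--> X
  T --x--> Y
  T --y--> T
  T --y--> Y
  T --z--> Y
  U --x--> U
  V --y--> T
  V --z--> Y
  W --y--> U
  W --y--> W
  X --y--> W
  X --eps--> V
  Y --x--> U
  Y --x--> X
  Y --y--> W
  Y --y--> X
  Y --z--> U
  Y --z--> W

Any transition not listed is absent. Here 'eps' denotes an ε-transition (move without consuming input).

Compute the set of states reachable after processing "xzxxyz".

∅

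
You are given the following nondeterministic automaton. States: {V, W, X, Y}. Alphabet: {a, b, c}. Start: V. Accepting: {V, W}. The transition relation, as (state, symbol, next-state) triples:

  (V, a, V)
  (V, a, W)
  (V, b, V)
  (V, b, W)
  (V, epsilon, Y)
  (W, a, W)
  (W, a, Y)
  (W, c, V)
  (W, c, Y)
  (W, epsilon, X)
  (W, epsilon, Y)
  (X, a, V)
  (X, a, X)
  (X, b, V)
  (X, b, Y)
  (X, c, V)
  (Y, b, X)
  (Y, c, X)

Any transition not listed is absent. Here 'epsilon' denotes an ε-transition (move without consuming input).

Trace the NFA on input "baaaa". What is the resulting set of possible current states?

Start: ε-closure({V}) = {V, Y}.
Read 'b': V→{V, W}, Y→{X}; union {V, W, X}; ε-closure = {V, W, X, Y}.
Read 'a': V→{V, W}, W→{W, Y}, X→{V, X}, Y→∅; now {V, W, X, Y}.
Read 'a': V→{V, W}, W→{W, Y}, X→{V, X}, Y→∅; now {V, W, X, Y}.
Read 'a': V→{V, W}, W→{W, Y}, X→{V, X}, Y→∅; now {V, W, X, Y}.
Read 'a': V→{V, W}, W→{W, Y}, X→{V, X}, Y→∅; now {V, W, X, Y}.

{V, W, X, Y}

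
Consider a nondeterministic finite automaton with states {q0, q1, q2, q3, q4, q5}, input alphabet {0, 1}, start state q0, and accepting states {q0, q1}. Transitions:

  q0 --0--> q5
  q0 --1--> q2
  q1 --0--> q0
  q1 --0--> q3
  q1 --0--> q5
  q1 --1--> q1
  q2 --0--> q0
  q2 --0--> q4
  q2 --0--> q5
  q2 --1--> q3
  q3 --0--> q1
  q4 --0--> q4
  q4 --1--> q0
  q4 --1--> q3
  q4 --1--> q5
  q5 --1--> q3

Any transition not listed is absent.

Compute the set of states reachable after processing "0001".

∅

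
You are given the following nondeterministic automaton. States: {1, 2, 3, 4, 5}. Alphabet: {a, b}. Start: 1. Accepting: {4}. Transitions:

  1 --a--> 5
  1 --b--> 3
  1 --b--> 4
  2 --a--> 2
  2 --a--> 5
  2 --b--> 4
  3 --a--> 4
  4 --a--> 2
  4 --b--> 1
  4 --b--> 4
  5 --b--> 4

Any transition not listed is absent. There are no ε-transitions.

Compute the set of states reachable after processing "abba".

{2, 5}

Start in {1}.
Read 'a': 1→{5}; now {5}.
Read 'b': 5→{4}; now {4}.
Read 'b': 4→{1, 4}; now {1, 4}.
Read 'a': 1→{5}, 4→{2}; now {2, 5}.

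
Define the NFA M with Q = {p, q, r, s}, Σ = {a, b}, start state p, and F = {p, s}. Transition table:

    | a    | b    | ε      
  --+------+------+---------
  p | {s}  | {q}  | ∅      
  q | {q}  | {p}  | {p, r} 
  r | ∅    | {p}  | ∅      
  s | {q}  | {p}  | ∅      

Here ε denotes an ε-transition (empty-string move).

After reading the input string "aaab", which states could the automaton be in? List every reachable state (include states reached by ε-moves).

{p, q, r}

Start in {p}.
Read 'a': {p} → {s}.
Read 'a': {s} → {p, q, r}.
Read 'a': {p, q, r} → {p, q, r, s}.
Read 'b': {p, q, r, s} → {p, q, r}.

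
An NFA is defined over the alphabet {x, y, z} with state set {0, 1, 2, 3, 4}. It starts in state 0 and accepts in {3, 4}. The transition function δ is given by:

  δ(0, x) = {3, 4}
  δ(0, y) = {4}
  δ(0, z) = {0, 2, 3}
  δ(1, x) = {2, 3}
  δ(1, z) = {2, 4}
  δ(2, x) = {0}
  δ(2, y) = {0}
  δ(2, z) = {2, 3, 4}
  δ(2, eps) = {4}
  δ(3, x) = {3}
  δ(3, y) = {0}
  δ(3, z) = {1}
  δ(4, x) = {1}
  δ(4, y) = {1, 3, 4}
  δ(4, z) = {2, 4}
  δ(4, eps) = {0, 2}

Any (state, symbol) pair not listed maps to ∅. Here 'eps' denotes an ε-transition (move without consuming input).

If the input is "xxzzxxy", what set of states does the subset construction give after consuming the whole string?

{0, 1, 2, 3, 4}

Start in {0}.
Read 'x': {0} → {0, 2, 3, 4}.
Read 'x': {0, 2, 3, 4} → {0, 1, 2, 3, 4}.
Read 'z': {0, 1, 2, 3, 4} → {0, 1, 2, 3, 4}.
Read 'z': {0, 1, 2, 3, 4} → {0, 1, 2, 3, 4}.
Read 'x': {0, 1, 2, 3, 4} → {0, 1, 2, 3, 4}.
Read 'x': {0, 1, 2, 3, 4} → {0, 1, 2, 3, 4}.
Read 'y': {0, 1, 2, 3, 4} → {0, 1, 2, 3, 4}.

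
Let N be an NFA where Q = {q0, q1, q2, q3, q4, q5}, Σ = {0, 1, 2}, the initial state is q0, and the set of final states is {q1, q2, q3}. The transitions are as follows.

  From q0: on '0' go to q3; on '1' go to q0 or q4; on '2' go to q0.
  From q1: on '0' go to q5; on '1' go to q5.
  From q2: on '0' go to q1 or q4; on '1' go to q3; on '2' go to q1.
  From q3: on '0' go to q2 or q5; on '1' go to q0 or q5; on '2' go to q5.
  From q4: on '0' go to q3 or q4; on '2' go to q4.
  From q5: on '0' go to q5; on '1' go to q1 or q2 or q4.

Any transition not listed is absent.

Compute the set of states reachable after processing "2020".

{q5}

Start in {q0}.
Read '2': q0→{q0}; now {q0}.
Read '0': q0→{q3}; now {q3}.
Read '2': q3→{q5}; now {q5}.
Read '0': q5→{q5}; now {q5}.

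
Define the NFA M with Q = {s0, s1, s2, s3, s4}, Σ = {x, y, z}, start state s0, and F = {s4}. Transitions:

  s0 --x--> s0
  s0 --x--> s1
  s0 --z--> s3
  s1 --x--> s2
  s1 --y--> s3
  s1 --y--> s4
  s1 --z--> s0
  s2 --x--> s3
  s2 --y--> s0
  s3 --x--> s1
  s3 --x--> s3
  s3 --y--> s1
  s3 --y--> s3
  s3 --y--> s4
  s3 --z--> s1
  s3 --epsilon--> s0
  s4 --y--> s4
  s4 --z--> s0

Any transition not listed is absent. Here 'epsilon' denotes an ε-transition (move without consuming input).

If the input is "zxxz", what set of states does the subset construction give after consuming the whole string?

Start in {s0}.
Read 'z': {s0} → {s0, s3}.
Read 'x': {s0, s3} → {s0, s1, s3}.
Read 'x': {s0, s1, s3} → {s0, s1, s2, s3}.
Read 'z': {s0, s1, s2, s3} → {s0, s1, s3}.

{s0, s1, s3}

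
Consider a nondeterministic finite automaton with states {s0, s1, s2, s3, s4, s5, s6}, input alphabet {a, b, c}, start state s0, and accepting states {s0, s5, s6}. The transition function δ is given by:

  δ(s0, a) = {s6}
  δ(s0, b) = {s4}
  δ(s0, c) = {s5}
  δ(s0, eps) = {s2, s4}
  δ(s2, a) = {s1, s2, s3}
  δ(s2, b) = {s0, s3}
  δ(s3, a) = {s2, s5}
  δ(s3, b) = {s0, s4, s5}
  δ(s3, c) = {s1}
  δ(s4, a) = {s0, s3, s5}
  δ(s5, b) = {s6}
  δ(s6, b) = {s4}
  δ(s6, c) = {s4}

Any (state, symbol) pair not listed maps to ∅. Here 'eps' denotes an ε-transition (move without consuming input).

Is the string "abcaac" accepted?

Yes

Start: ε-closure({s0}) = {s0, s2, s4}.
Read 'a': {s0, s2, s4} → {s0, s1, s2, s3, s4, s5, s6}.
Read 'b': {s0, s1, s2, s3, s4, s5, s6} → {s0, s2, s3, s4, s5, s6}.
Read 'c': {s0, s2, s3, s4, s5, s6} → {s1, s4, s5}.
Read 'a': {s1, s4, s5} → {s0, s2, s3, s4, s5}.
Read 'a': {s0, s2, s3, s4, s5} → {s0, s1, s2, s3, s4, s5, s6}.
Read 'c': {s0, s1, s2, s3, s4, s5, s6} → {s1, s4, s5}.
The final set {s1, s4, s5} contains the accepting state s5.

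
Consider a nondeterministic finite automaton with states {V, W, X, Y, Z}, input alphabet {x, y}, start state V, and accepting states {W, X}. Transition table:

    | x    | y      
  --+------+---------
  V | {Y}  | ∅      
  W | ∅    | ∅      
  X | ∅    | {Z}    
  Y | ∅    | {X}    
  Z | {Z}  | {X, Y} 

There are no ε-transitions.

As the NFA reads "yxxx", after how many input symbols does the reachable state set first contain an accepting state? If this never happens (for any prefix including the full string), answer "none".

none

Start in {V}.
Read 'y': V→∅; now ∅.
The set is empty and remains empty for the remaining 3 symbols.
No reachable set along the way intersects F.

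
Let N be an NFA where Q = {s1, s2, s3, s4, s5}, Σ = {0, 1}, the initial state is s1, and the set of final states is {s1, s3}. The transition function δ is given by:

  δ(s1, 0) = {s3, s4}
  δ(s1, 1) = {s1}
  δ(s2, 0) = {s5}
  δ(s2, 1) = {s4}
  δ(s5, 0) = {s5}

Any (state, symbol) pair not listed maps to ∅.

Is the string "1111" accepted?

Yes

Start in {s1}.
Read '1': {s1} → {s1}.
Read '1': {s1} → {s1}.
Read '1': {s1} → {s1}.
Read '1': {s1} → {s1}.
The final set {s1} contains the accepting state s1.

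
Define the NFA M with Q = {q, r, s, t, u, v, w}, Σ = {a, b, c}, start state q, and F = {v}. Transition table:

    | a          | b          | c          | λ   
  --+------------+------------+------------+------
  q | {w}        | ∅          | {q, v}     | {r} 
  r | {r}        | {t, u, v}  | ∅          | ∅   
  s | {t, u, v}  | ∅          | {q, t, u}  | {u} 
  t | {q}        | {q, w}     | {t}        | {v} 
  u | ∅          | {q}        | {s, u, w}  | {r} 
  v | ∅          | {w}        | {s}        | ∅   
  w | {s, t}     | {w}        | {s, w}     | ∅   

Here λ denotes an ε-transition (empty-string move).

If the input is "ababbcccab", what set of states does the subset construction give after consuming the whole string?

{q, r, t, u, v, w}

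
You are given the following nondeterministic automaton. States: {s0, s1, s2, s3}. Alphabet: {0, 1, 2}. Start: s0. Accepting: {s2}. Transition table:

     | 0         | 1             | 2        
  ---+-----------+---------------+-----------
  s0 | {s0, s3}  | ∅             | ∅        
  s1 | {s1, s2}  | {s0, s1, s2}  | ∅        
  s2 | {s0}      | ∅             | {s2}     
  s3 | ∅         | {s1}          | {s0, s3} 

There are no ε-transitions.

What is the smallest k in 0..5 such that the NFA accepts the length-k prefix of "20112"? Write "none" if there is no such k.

none

Start in {s0}.
Read '2': {s0} → ∅.
The set is empty and remains empty for the remaining 4 symbols.
No reachable set along the way intersects F.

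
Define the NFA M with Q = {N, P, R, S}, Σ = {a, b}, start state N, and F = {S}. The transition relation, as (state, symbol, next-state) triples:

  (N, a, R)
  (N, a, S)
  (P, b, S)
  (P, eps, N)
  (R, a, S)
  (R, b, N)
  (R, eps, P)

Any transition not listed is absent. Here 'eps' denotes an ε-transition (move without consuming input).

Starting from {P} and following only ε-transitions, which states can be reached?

{N, P}

Begin with {P}.
ε-move P → N; add N.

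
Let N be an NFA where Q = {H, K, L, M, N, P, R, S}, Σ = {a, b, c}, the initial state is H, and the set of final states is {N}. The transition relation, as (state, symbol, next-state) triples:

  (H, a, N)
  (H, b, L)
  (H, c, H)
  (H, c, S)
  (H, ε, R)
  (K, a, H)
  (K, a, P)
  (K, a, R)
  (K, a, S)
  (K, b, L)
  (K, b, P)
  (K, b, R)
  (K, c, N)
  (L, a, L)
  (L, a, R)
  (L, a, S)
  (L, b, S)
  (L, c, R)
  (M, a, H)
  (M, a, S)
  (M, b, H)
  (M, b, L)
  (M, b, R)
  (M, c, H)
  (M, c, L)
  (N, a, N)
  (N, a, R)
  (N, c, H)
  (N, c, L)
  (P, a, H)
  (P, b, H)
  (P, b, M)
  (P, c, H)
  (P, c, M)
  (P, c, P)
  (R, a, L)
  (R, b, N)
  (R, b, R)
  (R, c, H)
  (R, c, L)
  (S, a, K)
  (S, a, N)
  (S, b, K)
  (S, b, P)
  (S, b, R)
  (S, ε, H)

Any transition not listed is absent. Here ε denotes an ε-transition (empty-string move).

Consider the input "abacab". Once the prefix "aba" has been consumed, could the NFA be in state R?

Start: ε-closure({H}) = {H, R}.
Read 'a': H→{N}, R→{L}; now {L, N}.
Read 'b': L→{S}, N→∅; union {S}; ε-closure = {H, R, S}.
Read 'a': H→{N}, R→{L}, S→{K, N}; now {K, L, N}.
State R is not in {K, L, N}.

No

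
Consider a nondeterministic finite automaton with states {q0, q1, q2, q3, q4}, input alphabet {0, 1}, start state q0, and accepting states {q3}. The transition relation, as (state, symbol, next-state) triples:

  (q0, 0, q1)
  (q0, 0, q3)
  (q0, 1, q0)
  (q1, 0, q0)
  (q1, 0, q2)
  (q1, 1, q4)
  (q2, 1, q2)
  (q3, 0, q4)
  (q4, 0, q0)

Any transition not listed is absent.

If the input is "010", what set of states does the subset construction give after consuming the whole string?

Start in {q0}.
Read '0': q0→{q1, q3}; now {q1, q3}.
Read '1': q1→{q4}, q3→∅; now {q4}.
Read '0': q4→{q0}; now {q0}.

{q0}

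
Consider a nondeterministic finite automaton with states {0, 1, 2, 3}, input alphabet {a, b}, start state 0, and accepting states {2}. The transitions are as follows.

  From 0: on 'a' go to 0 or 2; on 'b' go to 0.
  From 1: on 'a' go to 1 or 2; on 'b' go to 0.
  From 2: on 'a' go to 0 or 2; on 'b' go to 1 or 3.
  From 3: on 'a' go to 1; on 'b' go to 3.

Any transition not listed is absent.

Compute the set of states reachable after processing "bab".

{0, 1, 3}

Start in {0}.
Read 'b': 0→{0}; now {0}.
Read 'a': 0→{0, 2}; now {0, 2}.
Read 'b': 0→{0}, 2→{1, 3}; now {0, 1, 3}.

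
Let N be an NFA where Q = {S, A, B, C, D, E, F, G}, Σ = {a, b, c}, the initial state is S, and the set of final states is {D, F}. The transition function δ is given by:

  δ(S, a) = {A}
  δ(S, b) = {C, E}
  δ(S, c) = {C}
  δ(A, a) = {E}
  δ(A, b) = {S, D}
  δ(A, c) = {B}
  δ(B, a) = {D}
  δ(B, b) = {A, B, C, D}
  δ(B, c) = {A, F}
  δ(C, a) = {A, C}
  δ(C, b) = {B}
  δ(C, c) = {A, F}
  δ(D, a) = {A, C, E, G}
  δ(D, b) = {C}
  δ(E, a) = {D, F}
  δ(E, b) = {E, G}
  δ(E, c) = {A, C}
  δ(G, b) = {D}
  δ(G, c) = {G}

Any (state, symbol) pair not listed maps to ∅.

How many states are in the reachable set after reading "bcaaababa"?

Start in {S}.
Read 'b': S→{C, E}; now {C, E}.
Read 'c': C→{A, F}, E→{A, C}; now {A, C, F}.
Read 'a': A→{E}, C→{A, C}, F→∅; now {A, C, E}.
Read 'a': A→{E}, C→{A, C}, E→{D, F}; now {A, C, D, E, F}.
Read 'a': A→{E}, C→{A, C}, D→{A, C, E, G}, E→{D, F}, F→∅; now {A, C, D, E, F, G}.
Read 'b': A→{S, D}, C→{B}, D→{C}, E→{E, G}, F→∅, G→{D}; now {S, B, C, D, E, G}.
Read 'a': S→{A}, B→{D}, C→{A, C}, D→{A, C, E, G}, E→{D, F}, G→∅; now {A, C, D, E, F, G}.
Read 'b': A→{S, D}, C→{B}, D→{C}, E→{E, G}, F→∅, G→{D}; now {S, B, C, D, E, G}.
Read 'a': S→{A}, B→{D}, C→{A, C}, D→{A, C, E, G}, E→{D, F}, G→∅; now {A, C, D, E, F, G}.
That set has 6 states.

6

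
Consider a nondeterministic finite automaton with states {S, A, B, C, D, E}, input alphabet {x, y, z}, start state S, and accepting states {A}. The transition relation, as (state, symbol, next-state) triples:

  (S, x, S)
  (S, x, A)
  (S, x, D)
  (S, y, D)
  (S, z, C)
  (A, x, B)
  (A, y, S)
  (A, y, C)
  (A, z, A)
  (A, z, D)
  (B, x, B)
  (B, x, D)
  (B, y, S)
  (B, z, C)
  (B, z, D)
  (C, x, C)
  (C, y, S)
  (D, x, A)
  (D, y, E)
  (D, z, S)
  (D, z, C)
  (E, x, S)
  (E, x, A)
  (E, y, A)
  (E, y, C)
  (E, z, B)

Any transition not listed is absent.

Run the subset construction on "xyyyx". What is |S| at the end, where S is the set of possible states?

Start in {S}.
Read 'x': {S} → {S, A, D}.
Read 'y': {S, A, D} → {S, C, D, E}.
Read 'y': {S, C, D, E} → {S, A, C, D, E}.
Read 'y': {S, A, C, D, E} → {S, A, C, D, E}.
Read 'x': {S, A, C, D, E} → {S, A, B, C, D}.
That set has 5 states.

5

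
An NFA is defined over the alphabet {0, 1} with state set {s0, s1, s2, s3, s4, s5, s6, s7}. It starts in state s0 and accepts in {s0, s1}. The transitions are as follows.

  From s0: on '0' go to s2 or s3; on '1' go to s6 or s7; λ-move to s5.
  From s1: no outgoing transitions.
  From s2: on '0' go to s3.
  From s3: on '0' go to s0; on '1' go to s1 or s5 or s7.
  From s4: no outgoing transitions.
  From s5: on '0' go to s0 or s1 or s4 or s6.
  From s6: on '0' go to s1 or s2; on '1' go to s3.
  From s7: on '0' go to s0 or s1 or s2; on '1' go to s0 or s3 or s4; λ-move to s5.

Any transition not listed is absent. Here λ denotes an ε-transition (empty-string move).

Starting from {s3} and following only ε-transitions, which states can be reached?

{s3}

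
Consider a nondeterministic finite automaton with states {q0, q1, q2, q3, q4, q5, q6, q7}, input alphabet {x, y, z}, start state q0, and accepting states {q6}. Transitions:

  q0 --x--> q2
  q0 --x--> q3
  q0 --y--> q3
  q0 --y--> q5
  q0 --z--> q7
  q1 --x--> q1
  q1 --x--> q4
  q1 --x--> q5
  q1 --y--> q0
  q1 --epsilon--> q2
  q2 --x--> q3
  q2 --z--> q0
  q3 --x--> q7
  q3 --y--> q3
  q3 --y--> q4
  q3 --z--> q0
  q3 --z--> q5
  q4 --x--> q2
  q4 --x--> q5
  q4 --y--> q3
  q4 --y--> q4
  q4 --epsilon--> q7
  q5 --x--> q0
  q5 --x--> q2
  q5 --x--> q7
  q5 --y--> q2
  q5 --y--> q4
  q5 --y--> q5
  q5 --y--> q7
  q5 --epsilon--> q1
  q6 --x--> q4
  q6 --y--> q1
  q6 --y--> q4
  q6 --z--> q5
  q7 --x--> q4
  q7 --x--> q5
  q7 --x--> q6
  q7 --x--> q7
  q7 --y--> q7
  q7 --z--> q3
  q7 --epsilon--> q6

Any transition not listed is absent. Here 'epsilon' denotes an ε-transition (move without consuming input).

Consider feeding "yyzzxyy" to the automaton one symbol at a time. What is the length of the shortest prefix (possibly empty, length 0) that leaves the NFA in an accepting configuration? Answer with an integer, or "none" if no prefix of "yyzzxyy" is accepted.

2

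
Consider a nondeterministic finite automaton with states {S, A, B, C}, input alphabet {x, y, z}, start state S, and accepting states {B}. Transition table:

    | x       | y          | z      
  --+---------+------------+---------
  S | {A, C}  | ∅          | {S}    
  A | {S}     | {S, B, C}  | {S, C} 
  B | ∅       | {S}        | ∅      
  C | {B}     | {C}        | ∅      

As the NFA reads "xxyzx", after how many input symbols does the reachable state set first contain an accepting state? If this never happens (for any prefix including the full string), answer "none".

2

Start in {S}.
Read 'x': {S} → {A, C}.
Read 'x': {A, C} → {S, B}.
None of the earlier sets intersect F, but {S, B} does.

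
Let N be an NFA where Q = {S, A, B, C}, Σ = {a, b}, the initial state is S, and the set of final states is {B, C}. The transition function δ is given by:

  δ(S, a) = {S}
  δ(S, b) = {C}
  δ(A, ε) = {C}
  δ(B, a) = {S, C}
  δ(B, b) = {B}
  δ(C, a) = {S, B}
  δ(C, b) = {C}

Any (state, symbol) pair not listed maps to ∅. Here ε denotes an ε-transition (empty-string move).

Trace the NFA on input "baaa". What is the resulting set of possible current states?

{S, B}

Start in {S}.
Read 'b': S→{C}; now {C}.
Read 'a': C→{S, B}; now {S, B}.
Read 'a': S→{S}, B→{S, C}; now {S, C}.
Read 'a': S→{S}, C→{S, B}; now {S, B}.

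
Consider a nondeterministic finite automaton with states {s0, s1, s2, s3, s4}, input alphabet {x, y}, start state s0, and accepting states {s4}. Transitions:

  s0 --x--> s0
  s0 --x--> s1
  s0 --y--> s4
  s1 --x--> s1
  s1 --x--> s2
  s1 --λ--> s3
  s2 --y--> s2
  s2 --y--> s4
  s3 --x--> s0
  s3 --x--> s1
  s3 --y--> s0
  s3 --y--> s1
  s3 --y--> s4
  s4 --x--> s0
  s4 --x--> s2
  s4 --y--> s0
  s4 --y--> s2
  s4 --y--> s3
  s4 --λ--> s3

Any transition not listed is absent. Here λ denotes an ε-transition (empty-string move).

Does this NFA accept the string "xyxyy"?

Yes

Start in {s0}.
Read 'x': s0→{s0, s1}; union {s0, s1}; ε-closure = {s0, s1, s3}.
Read 'y': s0→{s4}, s1→∅, s3→{s0, s1, s4}; union {s0, s1, s4}; ε-closure = {s0, s1, s3, s4}.
Read 'x': s0→{s0, s1}, s1→{s1, s2}, s3→{s0, s1}, s4→{s0, s2}; union {s0, s1, s2}; ε-closure = {s0, s1, s2, s3}.
Read 'y': s0→{s4}, s1→∅, s2→{s2, s4}, s3→{s0, s1, s4}; union {s0, s1, s2, s4}; ε-closure = {s0, s1, s2, s3, s4}.
Read 'y': s0→{s4}, s1→∅, s2→{s2, s4}, s3→{s0, s1, s4}, s4→{s0, s2, s3}; now {s0, s1, s2, s3, s4}.
The final set {s0, s1, s2, s3, s4} contains the accepting state s4.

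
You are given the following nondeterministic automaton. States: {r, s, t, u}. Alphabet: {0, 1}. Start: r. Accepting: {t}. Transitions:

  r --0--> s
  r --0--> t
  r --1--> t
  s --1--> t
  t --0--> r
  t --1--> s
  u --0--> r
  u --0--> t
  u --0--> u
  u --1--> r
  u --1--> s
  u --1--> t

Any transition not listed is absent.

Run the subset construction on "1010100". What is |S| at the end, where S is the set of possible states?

2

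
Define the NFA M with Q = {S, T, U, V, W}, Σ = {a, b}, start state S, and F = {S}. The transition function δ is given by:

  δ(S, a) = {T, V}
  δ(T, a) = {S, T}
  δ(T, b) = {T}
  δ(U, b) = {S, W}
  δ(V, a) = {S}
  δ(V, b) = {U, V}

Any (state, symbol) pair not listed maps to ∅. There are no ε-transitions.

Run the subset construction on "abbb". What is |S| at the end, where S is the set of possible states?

Start in {S}.
Read 'a': {S} → {T, V}.
Read 'b': {T, V} → {T, U, V}.
Read 'b': {T, U, V} → {S, T, U, V, W}.
Read 'b': {S, T, U, V, W} → {S, T, U, V, W}.
That set has 5 states.

5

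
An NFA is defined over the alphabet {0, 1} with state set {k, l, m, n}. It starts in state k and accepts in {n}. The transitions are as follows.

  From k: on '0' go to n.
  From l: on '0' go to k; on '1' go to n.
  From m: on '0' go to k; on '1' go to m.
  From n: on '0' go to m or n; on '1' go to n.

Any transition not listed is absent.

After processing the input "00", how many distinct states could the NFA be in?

Start in {k}.
Read '0': {k} → {n}.
Read '0': {n} → {m, n}.
That set has 2 states.

2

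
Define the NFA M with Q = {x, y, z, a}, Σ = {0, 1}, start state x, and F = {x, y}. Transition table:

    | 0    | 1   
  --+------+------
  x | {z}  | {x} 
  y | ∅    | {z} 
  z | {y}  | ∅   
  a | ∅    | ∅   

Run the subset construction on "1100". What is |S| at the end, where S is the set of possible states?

1

Start in {x}.
Read '1': {x} → {x}.
Read '1': {x} → {x}.
Read '0': {x} → {z}.
Read '0': {z} → {y}.
That set has 1 state.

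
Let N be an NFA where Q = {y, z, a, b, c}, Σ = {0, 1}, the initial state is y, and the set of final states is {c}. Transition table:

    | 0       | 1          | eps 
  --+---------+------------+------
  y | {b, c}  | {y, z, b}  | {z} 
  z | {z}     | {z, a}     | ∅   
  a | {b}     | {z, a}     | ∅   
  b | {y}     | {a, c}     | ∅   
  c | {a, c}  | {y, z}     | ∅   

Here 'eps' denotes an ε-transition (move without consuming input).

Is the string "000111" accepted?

Yes

Start: ε-closure({y}) = {y, z}.
Read '0': {y, z} → {z, b, c}.
Read '0': {z, b, c} → {y, z, a, c}.
Read '0': {y, z, a, c} → {z, a, b, c}.
Read '1': {z, a, b, c} → {y, z, a, c}.
Read '1': {y, z, a, c} → {y, z, a, b}.
Read '1': {y, z, a, b} → {y, z, a, b, c}.
The final set {y, z, a, b, c} contains the accepting state c.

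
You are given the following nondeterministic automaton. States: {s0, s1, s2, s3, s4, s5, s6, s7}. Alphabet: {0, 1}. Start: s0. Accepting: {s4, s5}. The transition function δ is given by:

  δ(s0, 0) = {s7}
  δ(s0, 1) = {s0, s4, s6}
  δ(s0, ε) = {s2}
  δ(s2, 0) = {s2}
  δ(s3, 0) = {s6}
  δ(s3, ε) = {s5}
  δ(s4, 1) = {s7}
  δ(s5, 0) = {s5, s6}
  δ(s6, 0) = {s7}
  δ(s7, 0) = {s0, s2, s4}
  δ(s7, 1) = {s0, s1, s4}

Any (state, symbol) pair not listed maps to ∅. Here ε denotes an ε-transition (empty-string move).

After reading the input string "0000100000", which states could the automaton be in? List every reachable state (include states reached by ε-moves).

Start: ε-closure({s0}) = {s0, s2}.
Read '0': s0→{s7}, s2→{s2}; now {s2, s7}.
Read '0': s2→{s2}, s7→{s0, s2, s4}; now {s0, s2, s4}.
Read '0': s0→{s7}, s2→{s2}, s4→∅; now {s2, s7}.
Read '0': s2→{s2}, s7→{s0, s2, s4}; now {s0, s2, s4}.
Read '1': s0→{s0, s4, s6}, s2→∅, s4→{s7}; union {s0, s4, s6, s7}; ε-closure = {s0, s2, s4, s6, s7}.
Read '0': s0→{s7}, s2→{s2}, s4→∅, s6→{s7}, s7→{s0, s2, s4}; now {s0, s2, s4, s7}.
Read '0': s0→{s7}, s2→{s2}, s4→∅, s7→{s0, s2, s4}; now {s0, s2, s4, s7}.
Read '0': s0→{s7}, s2→{s2}, s4→∅, s7→{s0, s2, s4}; now {s0, s2, s4, s7}.
Read '0': s0→{s7}, s2→{s2}, s4→∅, s7→{s0, s2, s4}; now {s0, s2, s4, s7}.
Read '0': s0→{s7}, s2→{s2}, s4→∅, s7→{s0, s2, s4}; now {s0, s2, s4, s7}.

{s0, s2, s4, s7}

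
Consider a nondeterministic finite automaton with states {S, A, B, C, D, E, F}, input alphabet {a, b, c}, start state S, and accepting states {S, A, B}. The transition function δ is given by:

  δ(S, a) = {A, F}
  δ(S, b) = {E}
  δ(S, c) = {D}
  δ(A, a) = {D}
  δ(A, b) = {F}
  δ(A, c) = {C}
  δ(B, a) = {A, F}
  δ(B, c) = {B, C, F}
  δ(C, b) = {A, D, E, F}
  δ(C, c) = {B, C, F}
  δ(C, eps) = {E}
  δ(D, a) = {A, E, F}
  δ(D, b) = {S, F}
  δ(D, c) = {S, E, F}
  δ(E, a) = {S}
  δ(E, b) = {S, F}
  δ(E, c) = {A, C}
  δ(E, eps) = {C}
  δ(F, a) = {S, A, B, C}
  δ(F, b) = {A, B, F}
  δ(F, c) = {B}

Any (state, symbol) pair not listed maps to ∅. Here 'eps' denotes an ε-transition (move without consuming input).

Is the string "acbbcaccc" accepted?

Yes

Start in {S}.
Read 'a': {S} → {A, F}.
Read 'c': {A, F} → {B, C, E}.
Read 'b': {B, C, E} → {S, A, C, D, E, F}.
Read 'b': {S, A, C, D, E, F} → {S, A, B, C, D, E, F}.
Read 'c': {S, A, B, C, D, E, F} → {S, A, B, C, D, E, F}.
Read 'a': {S, A, B, C, D, E, F} → {S, A, B, C, D, E, F}.
Read 'c': {S, A, B, C, D, E, F} → {S, A, B, C, D, E, F}.
Read 'c': {S, A, B, C, D, E, F} → {S, A, B, C, D, E, F}.
Read 'c': {S, A, B, C, D, E, F} → {S, A, B, C, D, E, F}.
The final set {S, A, B, C, D, E, F} contains the accepting states S, A, B.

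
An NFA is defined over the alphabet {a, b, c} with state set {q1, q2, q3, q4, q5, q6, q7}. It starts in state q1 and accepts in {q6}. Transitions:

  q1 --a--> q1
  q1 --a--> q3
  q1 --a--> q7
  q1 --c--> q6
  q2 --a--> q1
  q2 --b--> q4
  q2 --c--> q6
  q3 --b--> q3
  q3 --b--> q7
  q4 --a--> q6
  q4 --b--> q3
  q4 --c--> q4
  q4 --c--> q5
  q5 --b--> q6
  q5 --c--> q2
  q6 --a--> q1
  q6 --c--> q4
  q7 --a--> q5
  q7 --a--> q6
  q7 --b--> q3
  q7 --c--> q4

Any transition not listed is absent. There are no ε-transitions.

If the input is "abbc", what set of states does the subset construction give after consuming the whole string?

{q4}

Start in {q1}.
Read 'a': q1→{q1, q3, q7}; now {q1, q3, q7}.
Read 'b': q1→∅, q3→{q3, q7}, q7→{q3}; now {q3, q7}.
Read 'b': q3→{q3, q7}, q7→{q3}; now {q3, q7}.
Read 'c': q3→∅, q7→{q4}; now {q4}.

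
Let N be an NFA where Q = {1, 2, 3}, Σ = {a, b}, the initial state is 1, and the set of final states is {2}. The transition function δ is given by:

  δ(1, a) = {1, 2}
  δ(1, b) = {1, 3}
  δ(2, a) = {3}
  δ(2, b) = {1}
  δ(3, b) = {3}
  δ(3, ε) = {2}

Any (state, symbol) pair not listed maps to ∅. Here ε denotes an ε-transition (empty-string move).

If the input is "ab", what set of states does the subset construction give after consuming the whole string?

{1, 2, 3}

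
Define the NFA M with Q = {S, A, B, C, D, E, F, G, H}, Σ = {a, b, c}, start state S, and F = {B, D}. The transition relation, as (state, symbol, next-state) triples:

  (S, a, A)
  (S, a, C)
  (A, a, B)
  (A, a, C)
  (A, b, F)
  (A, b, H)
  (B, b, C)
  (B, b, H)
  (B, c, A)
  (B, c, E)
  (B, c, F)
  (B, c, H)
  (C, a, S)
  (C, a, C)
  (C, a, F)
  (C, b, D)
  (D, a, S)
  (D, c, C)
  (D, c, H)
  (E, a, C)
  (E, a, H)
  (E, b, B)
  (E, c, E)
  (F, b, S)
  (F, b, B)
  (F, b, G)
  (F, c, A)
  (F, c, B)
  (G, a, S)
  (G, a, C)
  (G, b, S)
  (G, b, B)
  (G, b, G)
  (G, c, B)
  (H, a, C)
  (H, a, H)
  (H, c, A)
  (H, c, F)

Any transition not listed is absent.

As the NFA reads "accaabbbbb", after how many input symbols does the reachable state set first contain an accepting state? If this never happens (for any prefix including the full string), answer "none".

none

Start in {S}.
Read 'a': {S} → {A, C}.
Read 'c': {A, C} → ∅.
The set is empty and remains empty for the remaining 8 symbols.
No reachable set along the way intersects F.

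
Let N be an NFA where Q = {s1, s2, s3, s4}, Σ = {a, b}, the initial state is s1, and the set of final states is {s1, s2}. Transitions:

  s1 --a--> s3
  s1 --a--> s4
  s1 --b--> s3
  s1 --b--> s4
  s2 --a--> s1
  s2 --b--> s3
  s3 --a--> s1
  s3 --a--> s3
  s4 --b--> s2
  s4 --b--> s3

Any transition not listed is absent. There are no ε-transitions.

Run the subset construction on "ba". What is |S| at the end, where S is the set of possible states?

Start in {s1}.
Read 'b': {s1} → {s3, s4}.
Read 'a': {s3, s4} → {s1, s3}.
That set has 2 states.

2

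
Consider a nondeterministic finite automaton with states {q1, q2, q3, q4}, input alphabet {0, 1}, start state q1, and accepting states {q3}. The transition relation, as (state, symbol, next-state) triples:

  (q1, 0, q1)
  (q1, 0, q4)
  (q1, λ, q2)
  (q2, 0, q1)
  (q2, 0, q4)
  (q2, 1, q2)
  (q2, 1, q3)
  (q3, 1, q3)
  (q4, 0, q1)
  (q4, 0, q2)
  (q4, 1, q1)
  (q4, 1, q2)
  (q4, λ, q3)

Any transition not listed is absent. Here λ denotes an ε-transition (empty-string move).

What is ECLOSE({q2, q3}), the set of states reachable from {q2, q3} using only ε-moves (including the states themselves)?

{q2, q3}

Begin with {q2, q3}.
No ε-moves leave this set, so the closure equals the set itself.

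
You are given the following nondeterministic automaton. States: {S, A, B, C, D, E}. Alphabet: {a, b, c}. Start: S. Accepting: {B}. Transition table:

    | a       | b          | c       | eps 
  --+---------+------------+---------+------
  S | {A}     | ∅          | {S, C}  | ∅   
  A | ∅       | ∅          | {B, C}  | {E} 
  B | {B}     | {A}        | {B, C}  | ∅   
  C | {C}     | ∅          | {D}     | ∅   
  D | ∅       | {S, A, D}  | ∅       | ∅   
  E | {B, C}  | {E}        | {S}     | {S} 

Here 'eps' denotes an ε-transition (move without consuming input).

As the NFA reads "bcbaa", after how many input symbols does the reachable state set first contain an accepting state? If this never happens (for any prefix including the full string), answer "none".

Start in {S}.
Read 'b': S→∅; now ∅.
The set is empty and remains empty for the remaining 4 symbols.
No reachable set along the way intersects F.

none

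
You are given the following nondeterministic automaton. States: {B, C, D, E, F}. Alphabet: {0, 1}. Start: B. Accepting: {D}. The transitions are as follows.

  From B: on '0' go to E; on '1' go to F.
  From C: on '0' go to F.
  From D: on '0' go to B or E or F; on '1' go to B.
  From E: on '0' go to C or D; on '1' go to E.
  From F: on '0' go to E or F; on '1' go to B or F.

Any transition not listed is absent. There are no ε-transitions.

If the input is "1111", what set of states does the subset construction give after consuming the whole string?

{B, F}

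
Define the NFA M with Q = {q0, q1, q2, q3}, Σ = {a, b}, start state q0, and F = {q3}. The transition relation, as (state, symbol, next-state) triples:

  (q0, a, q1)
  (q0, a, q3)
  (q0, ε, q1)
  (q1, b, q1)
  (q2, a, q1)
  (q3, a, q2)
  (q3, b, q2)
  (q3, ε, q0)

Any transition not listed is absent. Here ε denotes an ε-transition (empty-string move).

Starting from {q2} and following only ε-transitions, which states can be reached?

Begin with {q2}.
No ε-moves leave this set, so the closure equals the set itself.

{q2}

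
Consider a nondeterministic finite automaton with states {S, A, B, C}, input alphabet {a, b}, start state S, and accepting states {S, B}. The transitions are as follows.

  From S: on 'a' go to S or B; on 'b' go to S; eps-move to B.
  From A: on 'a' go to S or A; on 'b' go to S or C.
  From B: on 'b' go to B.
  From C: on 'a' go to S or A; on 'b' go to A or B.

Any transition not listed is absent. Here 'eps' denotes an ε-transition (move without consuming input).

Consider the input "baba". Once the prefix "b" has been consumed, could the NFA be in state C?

Start: ε-closure({S}) = {S, B}.
Read 'b': S→{S}, B→{B}; now {S, B}.
State C is not in {S, B}.

No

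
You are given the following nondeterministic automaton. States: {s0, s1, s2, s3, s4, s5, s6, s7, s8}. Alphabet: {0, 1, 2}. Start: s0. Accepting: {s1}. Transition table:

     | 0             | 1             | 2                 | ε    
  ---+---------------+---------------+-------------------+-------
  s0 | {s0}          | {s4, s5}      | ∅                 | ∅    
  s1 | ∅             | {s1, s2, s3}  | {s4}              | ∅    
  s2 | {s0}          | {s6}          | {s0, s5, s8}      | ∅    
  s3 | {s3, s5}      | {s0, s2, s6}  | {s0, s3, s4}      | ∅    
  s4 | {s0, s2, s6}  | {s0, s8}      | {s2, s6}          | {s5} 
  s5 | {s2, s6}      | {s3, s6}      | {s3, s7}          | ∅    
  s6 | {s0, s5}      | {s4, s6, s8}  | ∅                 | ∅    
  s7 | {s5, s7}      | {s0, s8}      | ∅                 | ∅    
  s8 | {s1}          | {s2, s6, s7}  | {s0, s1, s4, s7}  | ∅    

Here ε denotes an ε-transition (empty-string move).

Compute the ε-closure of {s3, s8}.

{s3, s8}

Begin with {s3, s8}.
No ε-moves leave this set, so the closure equals the set itself.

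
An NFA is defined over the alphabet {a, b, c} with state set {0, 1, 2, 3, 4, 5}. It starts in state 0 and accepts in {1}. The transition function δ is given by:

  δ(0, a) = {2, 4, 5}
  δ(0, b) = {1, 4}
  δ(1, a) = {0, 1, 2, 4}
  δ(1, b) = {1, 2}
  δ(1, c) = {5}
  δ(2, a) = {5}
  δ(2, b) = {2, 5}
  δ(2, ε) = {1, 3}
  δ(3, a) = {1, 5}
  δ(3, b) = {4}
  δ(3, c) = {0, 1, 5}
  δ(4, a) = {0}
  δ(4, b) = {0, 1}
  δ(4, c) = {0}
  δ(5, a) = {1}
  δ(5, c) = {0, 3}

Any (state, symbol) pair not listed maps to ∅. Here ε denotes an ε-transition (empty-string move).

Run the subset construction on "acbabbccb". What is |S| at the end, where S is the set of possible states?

Start in {0}.
Read 'a': 0→{2, 4, 5}; union {2, 4, 5}; ε-closure = {1, 2, 3, 4, 5}.
Read 'c': 1→{5}, 2→∅, 3→{0, 1, 5}, 4→{0}, 5→{0, 3}; now {0, 1, 3, 5}.
Read 'b': 0→{1, 4}, 1→{1, 2}, 3→{4}, 5→∅; union {1, 2, 4}; ε-closure = {1, 2, 3, 4}.
Read 'a': 1→{0, 1, 2, 4}, 2→{5}, 3→{1, 5}, 4→{0}; union {0, 1, 2, 4, 5}; ε-closure = {0, 1, 2, 3, 4, 5}.
Read 'b': 0→{1, 4}, 1→{1, 2}, 2→{2, 5}, 3→{4}, 4→{0, 1}, 5→∅; union {0, 1, 2, 4, 5}; ε-closure = {0, 1, 2, 3, 4, 5}.
Read 'b': 0→{1, 4}, 1→{1, 2}, 2→{2, 5}, 3→{4}, 4→{0, 1}, 5→∅; union {0, 1, 2, 4, 5}; ε-closure = {0, 1, 2, 3, 4, 5}.
Read 'c': 0→∅, 1→{5}, 2→∅, 3→{0, 1, 5}, 4→{0}, 5→{0, 3}; now {0, 1, 3, 5}.
Read 'c': 0→∅, 1→{5}, 3→{0, 1, 5}, 5→{0, 3}; now {0, 1, 3, 5}.
Read 'b': 0→{1, 4}, 1→{1, 2}, 3→{4}, 5→∅; union {1, 2, 4}; ε-closure = {1, 2, 3, 4}.
That set has 4 states.

4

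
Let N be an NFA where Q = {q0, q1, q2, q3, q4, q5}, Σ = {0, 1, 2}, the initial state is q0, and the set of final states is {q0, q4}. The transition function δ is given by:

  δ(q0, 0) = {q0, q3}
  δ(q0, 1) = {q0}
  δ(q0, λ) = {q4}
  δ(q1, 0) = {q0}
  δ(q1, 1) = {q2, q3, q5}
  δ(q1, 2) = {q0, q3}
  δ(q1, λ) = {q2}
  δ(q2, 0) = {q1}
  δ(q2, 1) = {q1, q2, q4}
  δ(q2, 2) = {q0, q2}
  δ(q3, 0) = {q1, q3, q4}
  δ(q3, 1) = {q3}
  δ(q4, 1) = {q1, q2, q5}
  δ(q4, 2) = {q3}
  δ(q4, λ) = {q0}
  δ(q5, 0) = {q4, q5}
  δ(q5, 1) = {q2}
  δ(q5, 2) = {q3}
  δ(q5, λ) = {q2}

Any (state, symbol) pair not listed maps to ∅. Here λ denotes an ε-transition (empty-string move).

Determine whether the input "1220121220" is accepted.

Yes

Start: ε-closure({q0}) = {q0, q4}.
Read '1': q0→{q0}, q4→{q1, q2, q5}; union {q0, q1, q2, q5}; ε-closure = {q0, q1, q2, q4, q5}.
Read '2': q0→∅, q1→{q0, q3}, q2→{q0, q2}, q4→{q3}, q5→{q3}; union {q0, q2, q3}; ε-closure = {q0, q2, q3, q4}.
Read '2': q0→∅, q2→{q0, q2}, q3→∅, q4→{q3}; union {q0, q2, q3}; ε-closure = {q0, q2, q3, q4}.
Read '0': q0→{q0, q3}, q2→{q1}, q3→{q1, q3, q4}, q4→∅; union {q0, q1, q3, q4}; ε-closure = {q0, q1, q2, q3, q4}.
Read '1': q0→{q0}, q1→{q2, q3, q5}, q2→{q1, q2, q4}, q3→{q3}, q4→{q1, q2, q5}; now {q0, q1, q2, q3, q4, q5}.
Read '2': q0→∅, q1→{q0, q3}, q2→{q0, q2}, q3→∅, q4→{q3}, q5→{q3}; union {q0, q2, q3}; ε-closure = {q0, q2, q3, q4}.
Read '1': q0→{q0}, q2→{q1, q2, q4}, q3→{q3}, q4→{q1, q2, q5}; now {q0, q1, q2, q3, q4, q5}.
Read '2': q0→∅, q1→{q0, q3}, q2→{q0, q2}, q3→∅, q4→{q3}, q5→{q3}; union {q0, q2, q3}; ε-closure = {q0, q2, q3, q4}.
Read '2': q0→∅, q2→{q0, q2}, q3→∅, q4→{q3}; union {q0, q2, q3}; ε-closure = {q0, q2, q3, q4}.
Read '0': q0→{q0, q3}, q2→{q1}, q3→{q1, q3, q4}, q4→∅; union {q0, q1, q3, q4}; ε-closure = {q0, q1, q2, q3, q4}.
The final set {q0, q1, q2, q3, q4} contains the accepting states q0, q4.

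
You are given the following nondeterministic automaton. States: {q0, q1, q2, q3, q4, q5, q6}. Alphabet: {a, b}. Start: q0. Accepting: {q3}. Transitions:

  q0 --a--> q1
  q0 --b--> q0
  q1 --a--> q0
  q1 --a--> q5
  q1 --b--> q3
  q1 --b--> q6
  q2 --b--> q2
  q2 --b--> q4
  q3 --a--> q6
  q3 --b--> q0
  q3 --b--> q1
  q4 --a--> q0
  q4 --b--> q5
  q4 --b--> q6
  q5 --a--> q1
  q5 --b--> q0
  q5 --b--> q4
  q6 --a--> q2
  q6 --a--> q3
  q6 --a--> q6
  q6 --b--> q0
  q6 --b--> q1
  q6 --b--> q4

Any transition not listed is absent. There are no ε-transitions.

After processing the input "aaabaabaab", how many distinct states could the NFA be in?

Start in {q0}.
Read 'a': q0→{q1}; now {q1}.
Read 'a': q1→{q0, q5}; now {q0, q5}.
Read 'a': q0→{q1}, q5→{q1}; now {q1}.
Read 'b': q1→{q3, q6}; now {q3, q6}.
Read 'a': q3→{q6}, q6→{q2, q3, q6}; now {q2, q3, q6}.
Read 'a': q2→∅, q3→{q6}, q6→{q2, q3, q6}; now {q2, q3, q6}.
Read 'b': q2→{q2, q4}, q3→{q0, q1}, q6→{q0, q1, q4}; now {q0, q1, q2, q4}.
Read 'a': q0→{q1}, q1→{q0, q5}, q2→∅, q4→{q0}; now {q0, q1, q5}.
Read 'a': q0→{q1}, q1→{q0, q5}, q5→{q1}; now {q0, q1, q5}.
Read 'b': q0→{q0}, q1→{q3, q6}, q5→{q0, q4}; now {q0, q3, q4, q6}.
That set has 4 states.

4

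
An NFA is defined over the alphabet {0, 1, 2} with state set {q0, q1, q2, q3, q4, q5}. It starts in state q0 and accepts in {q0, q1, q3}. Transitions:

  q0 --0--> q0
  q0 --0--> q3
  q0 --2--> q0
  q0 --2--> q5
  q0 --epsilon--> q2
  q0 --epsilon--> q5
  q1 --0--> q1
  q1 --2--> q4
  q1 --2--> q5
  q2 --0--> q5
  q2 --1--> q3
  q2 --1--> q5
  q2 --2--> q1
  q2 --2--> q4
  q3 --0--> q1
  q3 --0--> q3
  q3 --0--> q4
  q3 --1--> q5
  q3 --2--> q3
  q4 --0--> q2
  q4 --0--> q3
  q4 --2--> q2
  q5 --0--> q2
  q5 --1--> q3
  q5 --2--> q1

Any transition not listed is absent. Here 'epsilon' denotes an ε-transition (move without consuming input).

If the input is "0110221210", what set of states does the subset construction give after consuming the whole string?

{q2}

Start: ε-closure({q0}) = {q0, q2, q5}.
Read '0': q0→{q0, q3}, q2→{q5}, q5→{q2}; now {q0, q2, q3, q5}.
Read '1': q0→∅, q2→{q3, q5}, q3→{q5}, q5→{q3}; now {q3, q5}.
Read '1': q3→{q5}, q5→{q3}; now {q3, q5}.
Read '0': q3→{q1, q3, q4}, q5→{q2}; now {q1, q2, q3, q4}.
Read '2': q1→{q4, q5}, q2→{q1, q4}, q3→{q3}, q4→{q2}; now {q1, q2, q3, q4, q5}.
Read '2': q1→{q4, q5}, q2→{q1, q4}, q3→{q3}, q4→{q2}, q5→{q1}; now {q1, q2, q3, q4, q5}.
Read '1': q1→∅, q2→{q3, q5}, q3→{q5}, q4→∅, q5→{q3}; now {q3, q5}.
Read '2': q3→{q3}, q5→{q1}; now {q1, q3}.
Read '1': q1→∅, q3→{q5}; now {q5}.
Read '0': q5→{q2}; now {q2}.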